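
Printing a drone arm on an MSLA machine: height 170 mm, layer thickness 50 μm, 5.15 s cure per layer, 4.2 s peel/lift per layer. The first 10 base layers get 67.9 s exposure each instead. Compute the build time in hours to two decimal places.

9.00 hours

Layer count = ceil(170 / 0.05) = 3400.
Base layers = 10 × (67.9 + 4.2) = 721 s.
Regular layers = 3390 × (5.15 + 4.2) = 31696.5 s.
Sum: 721 + 31696.5 = 32417.5 s → 9.00 hours.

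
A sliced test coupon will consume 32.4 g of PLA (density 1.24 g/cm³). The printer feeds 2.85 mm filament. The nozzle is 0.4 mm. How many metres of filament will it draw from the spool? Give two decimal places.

Extruded volume: 32.4/1.24 = 26.129 cm³ (26129 mm³).
Cross-section of 2.85 mm filament: π·(2.85/2)² = 6.3794 mm².
L = V/A = 26129/6.3794 = 4095.84 mm → 4.10 m.

4.10 m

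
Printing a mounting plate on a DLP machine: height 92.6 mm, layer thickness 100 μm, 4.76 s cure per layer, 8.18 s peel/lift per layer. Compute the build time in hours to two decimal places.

Layer count = ceil(92.6 / 0.1) = 926.
Each layer takes = 4.76 + 8.18 = 12.94 s.
Build time: 926 × 12.94 s = 11982.44 s, i.e. 3.33 hours.

3.33 hours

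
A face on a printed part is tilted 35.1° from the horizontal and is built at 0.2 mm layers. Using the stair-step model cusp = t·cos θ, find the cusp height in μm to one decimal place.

163.6 μm

h_c = t·cos θ = 0.2 × 0.8181 = 0.16362 mm (163.6 μm).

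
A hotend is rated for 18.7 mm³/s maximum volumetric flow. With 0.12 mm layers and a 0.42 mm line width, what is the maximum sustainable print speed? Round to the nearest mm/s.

Extrusion cross-section = 0.12 × 0.42, so 0.0504 mm².
v_max = Q/A = 18.7/0.0504 = 371.03 mm/s → 371 mm/s.

371 mm/s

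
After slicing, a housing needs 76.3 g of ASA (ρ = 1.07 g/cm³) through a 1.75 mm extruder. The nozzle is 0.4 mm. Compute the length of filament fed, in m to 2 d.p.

29.65 m

Volume = 76.3 g / 1.07 g·cm⁻³ = 71.3084 cm³ = 71308.4 mm³.
Cross-section of 1.75 mm filament: π·(1.75/2)² = 2.4053 mm².
Length = 71308.4 / 2.4053 = 29646.36 mm = 29.65 m.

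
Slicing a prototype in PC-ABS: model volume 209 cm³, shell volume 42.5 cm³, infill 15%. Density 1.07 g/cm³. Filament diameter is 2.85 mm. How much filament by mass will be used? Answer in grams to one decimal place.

72.2 g

Infill region = 209 − 42.5 = 166.5 cm³.
Deposited infill: 0.15 × 166.5 → 24.975 cm³.
Total printed volume = 42.5 + 24.975 = 67.475 cm³.
Mass: 67.475 × 1.07 → 72.19825 g.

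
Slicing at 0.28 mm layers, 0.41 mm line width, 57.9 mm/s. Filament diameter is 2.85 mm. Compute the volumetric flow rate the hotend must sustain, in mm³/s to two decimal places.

6.65

A = 0.28 × 0.41, so 0.1148 mm².
Volumetric flow = 57.9 × 0.1148 = 6.65 mm³/s.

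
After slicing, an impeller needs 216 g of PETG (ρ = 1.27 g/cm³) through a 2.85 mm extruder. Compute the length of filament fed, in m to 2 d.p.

26.66 m

Extruded volume: 216/1.27 = 170.0787 cm³ (170078.7 mm³).
A = π r² = π × 1.425² = 6.3794 mm².
L = V/A = 170078.7/6.3794 = 26660.61 mm → 26.66 m.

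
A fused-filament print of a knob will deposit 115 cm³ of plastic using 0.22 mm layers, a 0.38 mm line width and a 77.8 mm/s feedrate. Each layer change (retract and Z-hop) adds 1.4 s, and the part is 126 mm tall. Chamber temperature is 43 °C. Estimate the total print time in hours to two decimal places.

Extrusion cross-section = 0.22 × 0.38, so 0.0836 mm².
Toolpath length = 115 cm³ / 0.0836 mm² = 115000 / 0.0836 = 1375598.1 mm.
Time extruding: 1375598.1 / 77.8 → 17681.2 s.
Number of layers: 126 / 0.22 → 573 (rounded up).
Non-print overhead: 573 × 1.4 → 802.2 s.
Altogether 17681.2 + 802.2 = 18483.4 s, i.e. 5.13 hours.

5.13 hours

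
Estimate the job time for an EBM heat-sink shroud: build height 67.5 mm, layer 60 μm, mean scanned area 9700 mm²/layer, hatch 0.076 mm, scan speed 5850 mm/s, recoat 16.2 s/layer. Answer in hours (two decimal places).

Layers = ⌈67.5/0.06⌉ = 1125.
Hatch length per layer = 9700 / 0.076, so 127631.6 mm.
Per-layer scan time = 127631.6 / 5850, so 21.8174 s.
Time per layer = 21.8174 + 16.2 = 38.0174 s.
1125 layers × 38.0174 s/layer = 42769.575 s, i.e. 11.88 hours.

11.88 hours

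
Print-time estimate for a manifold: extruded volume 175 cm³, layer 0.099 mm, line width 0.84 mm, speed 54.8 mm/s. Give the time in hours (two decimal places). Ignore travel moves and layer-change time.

10.67 hours

Line area = 0.099 × 0.84, so 0.08316 mm².
Total extruded path = 175000/0.08316 = 2104377.1 mm.
Time extruding = 2104377.1 / 54.8 = 38401 s.
That's 38401 s → 10.67 hours.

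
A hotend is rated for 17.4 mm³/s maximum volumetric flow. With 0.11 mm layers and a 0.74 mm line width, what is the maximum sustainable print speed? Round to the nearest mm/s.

Bead cross-section = 0.11 × 0.74 = 0.0814 mm².
v_max = Q/A = 17.4/0.0814 = 213.76 mm/s → 214 mm/s.

214 mm/s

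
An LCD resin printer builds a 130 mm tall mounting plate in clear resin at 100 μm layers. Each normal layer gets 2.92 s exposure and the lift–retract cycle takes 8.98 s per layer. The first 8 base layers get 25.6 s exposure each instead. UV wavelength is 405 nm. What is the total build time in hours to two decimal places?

4.35 hours

Layers = ⌈130/0.1⌉ = 1300.
Bottom layers: 8 × (25.6 + 8.98) → 276.64 s.
Remaining layers = 1292 × (2.92 + 8.98) = 15374.8 s.
Sum: 276.64 + 15374.8 = 15651.44 s → 4.35 hours.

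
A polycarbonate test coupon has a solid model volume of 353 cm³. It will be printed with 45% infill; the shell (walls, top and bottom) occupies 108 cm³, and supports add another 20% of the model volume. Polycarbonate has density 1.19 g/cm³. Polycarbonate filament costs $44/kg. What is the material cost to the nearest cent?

$15.12

Volume inside the shell = 353 − 108, so 245 cm³.
Deposited infill: 0.45 × 245 → 110.25 cm³.
Support = 0.20 × 353, so 70.6 cm³.
Total printed volume = 108 + 110.25 + 70.6 = 288.85 cm³.
Mass = 288.85 × 1.19 = 343.7315 g.
At $44/kg: 343.7315/1000 × 44 = $15.12.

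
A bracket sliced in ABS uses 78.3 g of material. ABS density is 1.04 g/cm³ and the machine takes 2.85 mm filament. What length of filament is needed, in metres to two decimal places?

Extruded volume: 78.3/1.04 = 75.2885 cm³ (75288.5 mm³).
A = π r² = π × 1.425² = 6.3794 mm².
L = V/A = 75288.5/6.3794 = 11801.82 mm → 11.80 m.

11.80 m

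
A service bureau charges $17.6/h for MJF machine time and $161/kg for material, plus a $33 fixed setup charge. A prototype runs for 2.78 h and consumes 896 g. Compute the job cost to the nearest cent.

$226.18

Machine cost = 17.6 × 2.78, so $48.928.
Material charge = 161 × 896/1000, so $144.256.
Total = 48.928 + 144.256 + 33 = 226.184 ≈ $226.18.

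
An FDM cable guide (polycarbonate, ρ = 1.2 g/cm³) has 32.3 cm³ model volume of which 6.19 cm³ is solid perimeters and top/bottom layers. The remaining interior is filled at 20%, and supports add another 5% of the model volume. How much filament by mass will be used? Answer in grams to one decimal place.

15.6 g

Volume inside the shell: 32.3 − 6.19 → 26.11 cm³.
Infill volume: 0.20 × 26.11 → 5.222 cm³.
Support: 0.05 × 32.3 → 1.615 cm³.
Total printed volume: 6.19 + 5.222 + 1.615 → 13.027 cm³.
Mass: 13.027 × 1.2 → 15.6324 g.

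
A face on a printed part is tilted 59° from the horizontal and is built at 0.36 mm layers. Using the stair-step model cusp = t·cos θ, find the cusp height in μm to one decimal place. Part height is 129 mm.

185.4 μm

Cusp = layer height × cos(59°) = 0.36 × 0.5150 = 0.1854 mm = 185.4 μm.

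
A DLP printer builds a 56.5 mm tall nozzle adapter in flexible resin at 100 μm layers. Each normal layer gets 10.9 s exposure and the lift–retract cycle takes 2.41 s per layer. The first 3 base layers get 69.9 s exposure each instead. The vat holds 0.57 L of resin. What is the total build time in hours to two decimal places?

2.14 hours

Number of layers: 56.5 / 0.1 → 565 (rounded up).
Base layers = 3 × (69.9 + 2.41) = 216.93 s.
Regular layers: 562 × (10.9 + 2.41) → 7480.22 s.
Sum: 216.93 + 7480.22 = 7697.15 s → 2.14 hours.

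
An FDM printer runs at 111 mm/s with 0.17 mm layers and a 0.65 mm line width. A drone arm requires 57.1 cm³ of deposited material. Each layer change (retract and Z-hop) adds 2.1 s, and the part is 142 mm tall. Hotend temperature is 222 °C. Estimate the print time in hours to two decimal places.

1.78 hours

Bead cross-section = 0.17 × 0.65 = 0.1105 mm².
Total extruded path = 57100/0.1105 = 516742.1 mm.
Print-move time: 516742.1 / 111 → 4655.3 s.
Layers = ⌈142/0.17⌉ = 836.
Non-print overhead: 836 × 2.1 → 1755.6 s.
Altogether 4655.3 + 1755.6 = 6410.9 s, i.e. 1.78 hours.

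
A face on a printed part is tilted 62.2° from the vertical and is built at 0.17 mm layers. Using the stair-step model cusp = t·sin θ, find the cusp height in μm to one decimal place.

sin(62.2°) = 0.8846, so cusp = 0.17 × 0.8846 = 0.150382 mm → 150.4 μm.

150.4 μm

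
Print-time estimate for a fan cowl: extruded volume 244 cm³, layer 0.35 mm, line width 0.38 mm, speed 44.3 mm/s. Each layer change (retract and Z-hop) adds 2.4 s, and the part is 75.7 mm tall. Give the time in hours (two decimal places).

11.65 hours

Extrusion cross-section: 0.35 × 0.38 → 0.133 mm².
Toolpath length = 244 cm³ / 0.133 mm² = 244000 / 0.133 = 1834586.5 mm.
Print-move time = 1834586.5 / 44.3, so 41412.8 s.
Layers = ⌈75.7/0.35⌉ = 217.
Layer-change overhead: 217 × 2.4 → 520.8 s.
Total = 41412.8 + 520.8 = 41933.6 s = 11.65 hours.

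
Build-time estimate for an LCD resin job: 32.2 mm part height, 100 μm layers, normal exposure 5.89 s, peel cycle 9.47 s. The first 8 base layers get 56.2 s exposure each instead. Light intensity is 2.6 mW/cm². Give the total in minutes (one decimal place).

Layer count = ceil(32.2 / 0.1) = 322.
Burn-in layers = 8 × (56.2 + 9.47), so 525.36 s.
Remaining layers = 314 × (5.89 + 9.47) = 4823.04 s.
Total = 525.36 + 4823.04 = 5348.4 s = 89.1 minutes.

89.1 minutes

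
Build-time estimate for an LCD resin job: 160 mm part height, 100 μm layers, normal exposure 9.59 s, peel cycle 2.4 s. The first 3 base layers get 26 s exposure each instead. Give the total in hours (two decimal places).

5.34 hours

Number of layers: 160 / 0.1 → 1600 (rounded up).
Burn-in layers: 3 × (26 + 2.4) → 85.2 s.
Normal layers = 1597 × (9.59 + 2.4), so 19148.03 s.
Total = 85.2 + 19148.03 = 19233.23 s = 5.34 hours.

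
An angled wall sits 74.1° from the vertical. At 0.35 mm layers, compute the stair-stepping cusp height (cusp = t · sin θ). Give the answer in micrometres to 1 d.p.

336.6 μm

sin(74.1°) = 0.9617, so cusp = 0.35 × 0.9617 = 0.336595 mm → 336.6 μm.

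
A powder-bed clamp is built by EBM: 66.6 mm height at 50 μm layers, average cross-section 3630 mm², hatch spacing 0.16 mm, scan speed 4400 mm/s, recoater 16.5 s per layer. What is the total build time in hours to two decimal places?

8.01 hours

Layers = ⌈66.6/0.05⌉ = 1332.
Hatch length per layer = 3630 / 0.16, so 22687.5 mm.
Per-layer scan time: 22687.5 / 4400 → 5.1563 s.
Time per layer = 5.1563 + 16.5, so 21.6563 s.
Build time = 1332 × 21.6563 = 28846.1916 s = 8.01 hours.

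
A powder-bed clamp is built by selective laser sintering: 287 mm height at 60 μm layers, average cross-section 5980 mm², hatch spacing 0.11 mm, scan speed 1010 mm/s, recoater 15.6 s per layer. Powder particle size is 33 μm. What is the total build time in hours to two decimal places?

Layers = ⌈287/0.06⌉ = 4784.
Scan path per layer = 5980 / 0.11 = 54363.6 mm.
Laser time per layer = 54363.6 / 1010 = 53.8253 s.
Time per layer: 53.8253 + 15.6 → 69.4253 s.
Total: 4784 × 69.4253 s = 332130.6352 s → 92.26 hours.

92.26 hours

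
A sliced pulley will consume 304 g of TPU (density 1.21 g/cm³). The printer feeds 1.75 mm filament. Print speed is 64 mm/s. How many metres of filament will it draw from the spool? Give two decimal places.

104.45 m

Volume = 304 g / 1.21 g·cm⁻³ = 251.2397 cm³ = 251239.7 mm³.
A = π r² = π × 0.875² = 2.4053 mm².
Length = 251239.7 / 2.4053 = 104452.54 mm = 104.45 m.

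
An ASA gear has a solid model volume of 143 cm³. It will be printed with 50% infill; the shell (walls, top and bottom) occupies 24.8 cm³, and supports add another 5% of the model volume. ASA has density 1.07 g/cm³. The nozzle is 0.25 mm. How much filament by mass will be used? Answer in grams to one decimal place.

Infill region: 143 − 24.8 → 118.2 cm³.
Deposited infill = 0.50 × 118.2, so 59.1 cm³.
Support = 0.05 × 143, so 7.15 cm³.
Total extruded = 24.8 + 59.1 + 7.15 = 91.05 cm³.
Mass = 91.05 × 1.07 = 97.4235 g.

97.4 g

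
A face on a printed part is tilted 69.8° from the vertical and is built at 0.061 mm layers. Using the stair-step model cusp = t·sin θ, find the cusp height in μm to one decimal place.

h_c = t·sin θ = 0.061 × 0.9385 = 0.057249 mm (57.2 μm).

57.2 μm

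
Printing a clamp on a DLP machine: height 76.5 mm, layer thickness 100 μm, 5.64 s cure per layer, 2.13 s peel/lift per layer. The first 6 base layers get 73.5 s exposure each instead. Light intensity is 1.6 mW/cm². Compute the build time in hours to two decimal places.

1.76 hours

Layer count = ceil(76.5 / 0.1) = 765.
Base layers = 6 × (73.5 + 2.13) = 453.78 s.
Regular layers = 759 × (5.64 + 2.13), so 5897.43 s.
Total = 453.78 + 5897.43 = 6351.21 s = 1.76 hours.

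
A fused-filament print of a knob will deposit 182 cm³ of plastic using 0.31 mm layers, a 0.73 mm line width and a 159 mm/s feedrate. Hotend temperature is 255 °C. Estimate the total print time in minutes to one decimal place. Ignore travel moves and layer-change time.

84.3 minutes

Extrusion cross-section: 0.31 × 0.73 → 0.2263 mm².
Path length: 182000 mm³ / 0.2263 mm² → 804242.2 mm.
Time extruding = 804242.2 / 159 = 5058.1 s.
Converting: 5058.1 s = 84.3 minutes.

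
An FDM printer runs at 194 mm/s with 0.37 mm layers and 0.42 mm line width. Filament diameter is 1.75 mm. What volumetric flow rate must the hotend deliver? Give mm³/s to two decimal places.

A = 0.37 × 0.42, so 0.1554 mm².
Q = v·A = 194 × 0.1554 = 30.15 mm³/s.

30.15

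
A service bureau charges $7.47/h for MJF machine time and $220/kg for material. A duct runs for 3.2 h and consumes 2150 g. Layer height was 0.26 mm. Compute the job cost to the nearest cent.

$496.90

Time charge: 7.47 × 3.2 → $23.904.
Material cost: 220 × 2150/1000 → $473.00.
Job cost: 23.904 + 473.00 = 496.904 ≈ $496.90.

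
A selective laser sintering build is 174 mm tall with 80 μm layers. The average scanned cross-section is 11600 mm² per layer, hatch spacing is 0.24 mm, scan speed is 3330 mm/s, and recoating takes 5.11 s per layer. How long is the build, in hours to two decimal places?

11.86 hours

Layer count = ceil(174 / 0.08) = 2175.
Per-layer scan distance: 11600 / 0.24 → 48333.3 mm.
Per-layer scan time = 48333.3 / 3330 = 14.5145 s.
Per-layer time: 14.5145 + 5.11 → 19.6245 s.
Build time = 2175 × 19.6245 = 42683.2875 s = 11.86 hours.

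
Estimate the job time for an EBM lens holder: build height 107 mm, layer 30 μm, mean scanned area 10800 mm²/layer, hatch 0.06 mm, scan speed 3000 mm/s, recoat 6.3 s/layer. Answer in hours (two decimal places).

Number of layers: 107 / 0.03 → 3567 (rounded up).
Hatch length per layer = 10800 / 0.06 = 180000 mm.
Scan time per layer = 180000 / 3000 = 60 s.
Time per layer = 60 + 6.3 = 66.3 s.
3567 layers × 66.3 s/layer = 236492.1 s, i.e. 65.69 hours.

65.69 hours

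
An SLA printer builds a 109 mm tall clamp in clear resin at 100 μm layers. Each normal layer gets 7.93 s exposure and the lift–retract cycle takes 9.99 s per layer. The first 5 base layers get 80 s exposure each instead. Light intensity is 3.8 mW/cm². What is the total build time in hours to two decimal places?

Layer count = ceil(109 / 0.1) = 1090.
Bottom layers = 5 × (80 + 9.99), so 449.95 s.
Normal layers = 1085 × (7.93 + 9.99) = 19443.2 s.
Sum: 449.95 + 19443.2 = 19893.15 s → 5.53 hours.

5.53 hours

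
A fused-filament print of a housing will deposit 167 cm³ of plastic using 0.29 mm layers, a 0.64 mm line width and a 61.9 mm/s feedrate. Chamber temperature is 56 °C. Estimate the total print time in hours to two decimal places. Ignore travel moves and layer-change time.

Extrusion cross-section = 0.29 × 0.64, so 0.1856 mm².
Path length: 167000 mm³ / 0.1856 mm² → 899784.5 mm.
Time extruding = 899784.5 / 61.9, so 14536.1 s.
14536.1 s = 4.04 hours.

4.04 hours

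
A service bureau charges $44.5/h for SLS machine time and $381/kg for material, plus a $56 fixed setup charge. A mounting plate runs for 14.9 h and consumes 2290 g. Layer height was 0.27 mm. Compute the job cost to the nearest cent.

$1591.54

Machine cost = 44.5 × 14.9, so $663.05.
Material charge = 381 × 2290/1000 = $872.49.
Total = 663.05 + 872.49 + 56 = $1591.54.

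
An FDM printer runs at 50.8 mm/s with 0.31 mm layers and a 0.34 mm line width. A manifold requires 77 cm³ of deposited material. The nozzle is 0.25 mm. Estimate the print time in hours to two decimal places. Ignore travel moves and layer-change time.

3.99 hours

Line area: 0.31 × 0.34 → 0.1054 mm².
Total extruded path = 77000/0.1054 = 730550.3 mm.
Time extruding = 730550.3 / 50.8, so 14380.9 s.
That's 14380.9 s → 3.99 hours.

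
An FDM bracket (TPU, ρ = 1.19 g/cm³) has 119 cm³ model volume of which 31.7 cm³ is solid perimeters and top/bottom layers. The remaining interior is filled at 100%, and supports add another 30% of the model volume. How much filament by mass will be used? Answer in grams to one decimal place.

Volume inside the shell = 119 − 31.7, so 87.3 cm³.
Infill volume: 1.00 × 87.3 → 87.3 cm³.
Support = 0.30 × 119 = 35.7 cm³.
Total extruded = 31.7 + 87.3 + 35.7, so 154.7 cm³.
Mass = 154.7 × 1.19, so 184.093 g.

184.1 g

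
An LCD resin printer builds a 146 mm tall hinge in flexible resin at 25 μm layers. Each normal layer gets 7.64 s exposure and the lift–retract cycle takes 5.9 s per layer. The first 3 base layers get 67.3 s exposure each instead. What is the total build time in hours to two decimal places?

Layer count = ceil(146 / 0.025) = 5840.
Burn-in layers = 3 × (67.3 + 5.9) = 219.6 s.
Regular layers = 5837 × (7.64 + 5.9), so 79032.98 s.
Sum: 219.6 + 79032.98 = 79252.58 s → 22.01 hours.

22.01 hours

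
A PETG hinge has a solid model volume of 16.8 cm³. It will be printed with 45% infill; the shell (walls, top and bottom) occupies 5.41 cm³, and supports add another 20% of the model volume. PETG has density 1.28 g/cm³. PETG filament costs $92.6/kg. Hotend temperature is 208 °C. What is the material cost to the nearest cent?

Interior volume = 16.8 − 5.41, so 11.39 cm³.
Infill volume = 0.45 × 11.39, so 5.1255 cm³.
Support = 0.20 × 16.8 = 3.36 cm³.
Total printed volume = 5.41 + 5.1255 + 3.36 = 13.8955 cm³.
Mass = 13.8955 × 1.28 = 17.78624 g.
Cost = 17.78624 g / 1000 × $92.6/kg = $1.65.

$1.65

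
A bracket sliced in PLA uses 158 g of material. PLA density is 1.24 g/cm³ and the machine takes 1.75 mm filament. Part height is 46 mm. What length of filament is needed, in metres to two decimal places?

52.97 m

Volume = 158 g / 1.24 g·cm⁻³ = 127.4194 cm³ = 127419.4 mm³.
Cross-section of 1.75 mm filament: π·(1.75/2)² = 2.4053 mm².
L = V/A = 127419.4/2.4053 = 52974.43 mm → 52.97 m.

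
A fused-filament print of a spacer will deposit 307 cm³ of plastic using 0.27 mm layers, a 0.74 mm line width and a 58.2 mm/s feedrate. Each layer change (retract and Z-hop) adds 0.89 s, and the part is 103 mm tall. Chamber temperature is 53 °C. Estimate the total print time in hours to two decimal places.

Extrusion cross-section: 0.27 × 0.74 → 0.1998 mm².
Total extruded path = 307000/0.1998 = 1536536.5 mm.
Time extruding = 1536536.5 / 58.2, so 26401 s.
Number of layers: 103 / 0.27 → 382 (rounded up).
Layer-change overhead = 382 × 0.89, so 339.98 s.
Total = 26401 + 339.98 = 26740.98 s = 7.43 hours.

7.43 hours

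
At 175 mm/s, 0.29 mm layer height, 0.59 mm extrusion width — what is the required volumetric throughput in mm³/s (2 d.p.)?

29.94

Bead cross-section = 0.29 × 0.59 = 0.1711 mm².
Q = v·A = 175 × 0.1711 = 29.94 mm³/s.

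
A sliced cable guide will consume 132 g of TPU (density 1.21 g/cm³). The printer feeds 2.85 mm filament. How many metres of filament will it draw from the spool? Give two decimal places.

17.10 m

Extruded volume: 132/1.21 = 109.0909 cm³ (109090.9 mm³).
Cross-section of 2.85 mm filament: π·(2.85/2)² = 6.3794 mm².
Length = 109090.9 / 6.3794 = 17100.5 mm = 17.10 m.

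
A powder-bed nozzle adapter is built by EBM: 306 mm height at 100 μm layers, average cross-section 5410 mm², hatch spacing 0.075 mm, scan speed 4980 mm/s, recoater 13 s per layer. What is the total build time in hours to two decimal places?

Layers = ⌈306/0.1⌉ = 3060.
Per-layer scan distance = 5410 / 0.075, so 72133.3 mm.
Per-layer scan time = 72133.3 / 4980, so 14.4846 s.
Per-layer time = 14.4846 + 13 = 27.4846 s.
3060 layers × 27.4846 s/layer = 84102.876 s, i.e. 23.36 hours.

23.36 hours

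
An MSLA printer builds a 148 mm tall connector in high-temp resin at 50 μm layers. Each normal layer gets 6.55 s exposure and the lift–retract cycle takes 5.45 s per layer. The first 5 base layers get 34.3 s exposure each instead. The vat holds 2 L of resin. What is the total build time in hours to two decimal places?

9.91 hours

Number of layers: 148 / 0.05 → 2960 (rounded up).
Bottom layers = 5 × (34.3 + 5.45), so 198.75 s.
Remaining layers = 2955 × (6.55 + 5.45) = 35460 s.
Sum: 198.75 + 35460 = 35658.75 s → 9.91 hours.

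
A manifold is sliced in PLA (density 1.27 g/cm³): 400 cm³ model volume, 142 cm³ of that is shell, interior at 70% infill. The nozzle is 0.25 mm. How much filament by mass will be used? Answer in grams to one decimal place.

409.7 g

Volume inside the shell = 400 − 142, so 258 cm³.
Infill deposited = 0.70 × 258, so 180.6 cm³.
Deposited volume = 142 + 180.6, so 322.6 cm³.
Mass = 322.6 × 1.27, so 409.702 g.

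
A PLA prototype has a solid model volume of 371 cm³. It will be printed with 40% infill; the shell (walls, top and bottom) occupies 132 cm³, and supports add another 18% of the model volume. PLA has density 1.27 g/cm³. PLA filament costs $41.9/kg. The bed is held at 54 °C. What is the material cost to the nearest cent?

$15.66

Infill region = 371 − 132, so 239 cm³.
Infill volume: 0.40 × 239 → 95.6 cm³.
Support: 0.18 × 371 → 66.78 cm³.
Total printed volume = 132 + 95.6 + 66.78, so 294.38 cm³.
Mass: 294.38 × 1.27 → 373.8626 g.
At $41.9/kg: 373.8626/1000 × 41.9 = $15.66.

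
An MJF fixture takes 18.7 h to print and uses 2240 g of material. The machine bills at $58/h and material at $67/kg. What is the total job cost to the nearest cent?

$1234.68

Machine cost = 58 × 18.7 = $1084.60.
Material charge: 67 × 2240/1000 → $150.08.
Total = 1084.60 + 150.08 = $1234.68.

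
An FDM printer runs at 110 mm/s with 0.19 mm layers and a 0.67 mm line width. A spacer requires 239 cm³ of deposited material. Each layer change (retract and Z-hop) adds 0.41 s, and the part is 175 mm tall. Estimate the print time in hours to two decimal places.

4.85 hours

Line area = 0.19 × 0.67, so 0.1273 mm².
Total extruded path = 239000/0.1273 = 1877454.8 mm.
Print-move time = 1877454.8 / 110, so 17067.8 s.
Number of layers: 175 / 0.19 → 922 (rounded up).
Layer-change overhead = 922 × 0.41, so 378.02 s.
Altogether 17067.8 + 378.02 = 17445.82 s, i.e. 4.85 hours.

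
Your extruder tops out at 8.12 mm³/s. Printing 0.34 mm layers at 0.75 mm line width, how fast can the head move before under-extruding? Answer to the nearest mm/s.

A = 0.34 × 0.75 = 0.255 mm².
v_max = Q/A = 8.12/0.255 = 31.84 mm/s → 32 mm/s.

32 mm/s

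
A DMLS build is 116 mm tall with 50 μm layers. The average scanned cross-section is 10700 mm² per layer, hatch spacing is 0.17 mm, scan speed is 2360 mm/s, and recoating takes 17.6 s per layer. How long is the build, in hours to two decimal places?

28.53 hours

Layers = ⌈116/0.05⌉ = 2320.
Per-layer scan distance = 10700 / 0.17 = 62941.2 mm.
Scan time per layer: 62941.2 / 2360 → 26.67 s.
Time per layer = 26.67 + 17.6 = 44.27 s.
Total: 2320 × 44.27 s = 102706.4 s → 28.53 hours.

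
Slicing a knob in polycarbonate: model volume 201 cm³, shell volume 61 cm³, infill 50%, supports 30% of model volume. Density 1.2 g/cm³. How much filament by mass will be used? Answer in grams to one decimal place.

229.6 g

Volume inside the shell: 201 − 61 → 140 cm³.
Infill volume = 0.50 × 140 = 70 cm³.
Support: 0.30 × 201 → 60.3 cm³.
Total extruded = 61 + 70 + 60.3 = 191.3 cm³.
Mass = 191.3 × 1.2, so 229.56 g.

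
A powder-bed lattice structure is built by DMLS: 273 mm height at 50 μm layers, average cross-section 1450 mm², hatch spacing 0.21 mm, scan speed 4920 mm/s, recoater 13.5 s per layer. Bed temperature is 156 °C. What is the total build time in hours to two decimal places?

22.60 hours

Number of layers: 273 / 0.05 → 5460 (rounded up).
Per-layer scan distance = 1450 / 0.21 = 6904.8 mm.
Per-layer scan time: 6904.8 / 4920 → 1.4034 s.
Per-layer time = 1.4034 + 13.5 = 14.9034 s.
5460 layers × 14.9034 s/layer = 81372.564 s, i.e. 22.60 hours.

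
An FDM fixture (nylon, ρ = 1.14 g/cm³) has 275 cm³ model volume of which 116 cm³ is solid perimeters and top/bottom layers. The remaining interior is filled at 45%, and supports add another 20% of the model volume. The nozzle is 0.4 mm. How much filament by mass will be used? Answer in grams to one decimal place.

Volume inside the shell: 275 − 116 → 159 cm³.
Infill volume = 0.45 × 159, so 71.55 cm³.
Support: 0.20 × 275 → 55 cm³.
Total extruded: 116 + 71.55 + 55 → 242.55 cm³.
Mass = 242.55 × 1.14 = 276.507 g.

276.5 g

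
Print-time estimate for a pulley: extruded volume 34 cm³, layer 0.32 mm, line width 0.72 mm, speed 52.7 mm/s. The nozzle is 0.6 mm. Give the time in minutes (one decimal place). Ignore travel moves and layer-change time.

Extrusion cross-section: 0.32 × 0.72 → 0.2304 mm².
Toolpath length = 34 cm³ / 0.2304 mm² = 34000 / 0.2304 = 147569.4 mm.
Time extruding = 147569.4 / 52.7, so 2800.2 s.
That's 2800.2 s → 46.7 minutes.

46.7 minutes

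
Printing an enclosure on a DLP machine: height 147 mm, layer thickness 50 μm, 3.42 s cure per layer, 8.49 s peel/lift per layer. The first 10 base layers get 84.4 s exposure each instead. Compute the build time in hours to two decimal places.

Number of layers: 147 / 0.05 → 2940 (rounded up).
Bottom layers = 10 × (84.4 + 8.49), so 928.9 s.
Normal layers = 2930 × (3.42 + 8.49), so 34896.3 s.
Sum: 928.9 + 34896.3 = 35825.2 s → 9.95 hours.

9.95 hours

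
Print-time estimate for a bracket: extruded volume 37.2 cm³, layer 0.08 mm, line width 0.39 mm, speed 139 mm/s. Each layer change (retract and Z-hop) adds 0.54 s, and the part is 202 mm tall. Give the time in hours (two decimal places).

2.76 hours

Extrusion cross-section: 0.08 × 0.39 → 0.0312 mm².
Total extruded path = 37200/0.0312 = 1192307.7 mm.
Extrusion time = 1192307.7 / 139, so 8577.8 s.
Number of layers: 202 / 0.08 → 2525 (rounded up).
Non-print overhead = 2525 × 0.54, so 1363.5 s.
Total = 8577.8 + 1363.5 = 9941.3 s = 2.76 hours.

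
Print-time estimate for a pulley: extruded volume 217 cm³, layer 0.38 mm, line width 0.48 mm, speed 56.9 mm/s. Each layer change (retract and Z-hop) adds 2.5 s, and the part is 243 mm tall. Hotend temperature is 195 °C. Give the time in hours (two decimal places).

Bead cross-section: 0.38 × 0.48 → 0.1824 mm².
Path length: 217000 mm³ / 0.1824 mm² → 1189693 mm.
Time extruding = 1189693 / 56.9 = 20908.5 s.
Layers = ⌈243/0.38⌉ = 640.
Non-print overhead = 640 × 2.5, so 1600 s.
Total = 20908.5 + 1600 = 22508.5 s = 6.25 hours.

6.25 hours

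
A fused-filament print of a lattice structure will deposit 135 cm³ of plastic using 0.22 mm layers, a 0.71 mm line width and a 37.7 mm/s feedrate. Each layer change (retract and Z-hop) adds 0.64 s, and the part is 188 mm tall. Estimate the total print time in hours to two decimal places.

6.52 hours

Bead cross-section: 0.22 × 0.71 → 0.1562 mm².
Path length: 135000 mm³ / 0.1562 mm² → 864276.6 mm.
Print-move time: 864276.6 / 37.7 → 22925.1 s.
Number of layers: 188 / 0.22 → 855 (rounded up).
Non-print overhead = 855 × 0.64, so 547.2 s.
Total = 22925.1 + 547.2 = 23472.3 s = 6.52 hours.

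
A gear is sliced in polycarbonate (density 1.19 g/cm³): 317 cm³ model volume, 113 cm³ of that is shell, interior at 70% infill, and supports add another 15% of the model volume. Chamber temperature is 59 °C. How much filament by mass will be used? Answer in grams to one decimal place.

361.0 g

Interior volume = 317 − 113, so 204 cm³.
Infill volume = 0.70 × 204 = 142.8 cm³.
Support: 0.15 × 317 → 47.55 cm³.
Total printed volume = 113 + 142.8 + 47.55 = 303.35 cm³.
Mass: 303.35 × 1.19 → 360.9865 g.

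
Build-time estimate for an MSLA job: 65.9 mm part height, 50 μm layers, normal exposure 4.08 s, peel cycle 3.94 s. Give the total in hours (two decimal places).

2.94 hours

Number of layers: 65.9 / 0.05 → 1318 (rounded up).
Each layer takes = 4.08 + 3.94 = 8.02 s.
Build time: 1318 × 8.02 s = 10570.36 s, i.e. 2.94 hours.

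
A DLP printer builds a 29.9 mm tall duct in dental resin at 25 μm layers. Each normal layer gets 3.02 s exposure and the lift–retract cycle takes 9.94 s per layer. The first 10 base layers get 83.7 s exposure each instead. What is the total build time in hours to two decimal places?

4.53 hours

Layer count = ceil(29.9 / 0.025) = 1196.
Burn-in layers: 10 × (83.7 + 9.94) → 936.4 s.
Remaining layers = 1186 × (3.02 + 9.94), so 15370.56 s.
Sum: 936.4 + 15370.56 = 16306.96 s → 4.53 hours.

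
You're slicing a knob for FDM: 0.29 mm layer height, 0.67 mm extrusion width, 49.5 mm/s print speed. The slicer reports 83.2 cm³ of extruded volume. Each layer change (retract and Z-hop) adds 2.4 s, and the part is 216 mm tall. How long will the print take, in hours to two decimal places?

Bead cross-section = 0.29 × 0.67, so 0.1943 mm².
Toolpath length = 83.2 cm³ / 0.1943 mm² = 83200 / 0.1943 = 428203.8 mm.
Extrusion time = 428203.8 / 49.5 = 8650.6 s.
Layers = ⌈216/0.29⌉ = 745.
Non-print overhead: 745 × 2.4 → 1788 s.
Altogether 8650.6 + 1788 = 10438.6 s, i.e. 2.90 hours.

2.90 hours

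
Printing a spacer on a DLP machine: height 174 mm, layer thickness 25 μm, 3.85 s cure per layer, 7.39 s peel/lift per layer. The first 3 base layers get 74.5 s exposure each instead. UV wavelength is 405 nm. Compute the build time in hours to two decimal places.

Number of layers: 174 / 0.025 → 6960 (rounded up).
Base layers: 3 × (74.5 + 7.39) → 245.67 s.
Remaining layers = 6957 × (3.85 + 7.39), so 78196.68 s.
Total = 245.67 + 78196.68 = 78442.35 s = 21.79 hours.

21.79 hours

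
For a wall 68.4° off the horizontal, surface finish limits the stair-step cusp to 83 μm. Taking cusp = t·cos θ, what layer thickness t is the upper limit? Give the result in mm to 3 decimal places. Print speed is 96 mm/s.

cos(68.4°) = 0.3681; t_max = 0.083/0.3681 = 0.225 mm.

0.225 mm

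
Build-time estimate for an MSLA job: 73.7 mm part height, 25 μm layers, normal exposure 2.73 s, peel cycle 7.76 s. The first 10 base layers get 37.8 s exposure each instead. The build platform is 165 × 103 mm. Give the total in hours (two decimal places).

Number of layers: 73.7 / 0.025 → 2948 (rounded up).
Bottom layers = 10 × (37.8 + 7.76) = 455.6 s.
Normal layers = 2938 × (2.73 + 7.76), so 30819.62 s.
Total = 455.6 + 30819.62 = 31275.22 s = 8.69 hours.

8.69 hours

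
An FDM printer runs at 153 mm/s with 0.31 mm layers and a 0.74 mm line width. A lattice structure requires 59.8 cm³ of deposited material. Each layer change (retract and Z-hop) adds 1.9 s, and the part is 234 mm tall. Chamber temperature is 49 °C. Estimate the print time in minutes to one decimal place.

Line area = 0.31 × 0.74 = 0.2294 mm².
Toolpath length = 59.8 cm³ / 0.2294 mm² = 59800 / 0.2294 = 260680 mm.
Time extruding = 260680 / 153 = 1703.8 s.
Layer count = ceil(234 / 0.31) = 755.
Non-print overhead = 755 × 1.9, so 1434.5 s.
Total = 1703.8 + 1434.5 = 3138.3 s = 52.3 minutes.

52.3 minutes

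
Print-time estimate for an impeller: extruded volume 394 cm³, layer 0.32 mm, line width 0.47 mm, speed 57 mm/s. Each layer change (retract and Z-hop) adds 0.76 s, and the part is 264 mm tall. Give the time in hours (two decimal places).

12.94 hours

Extrusion cross-section: 0.32 × 0.47 → 0.1504 mm².
Path length: 394000 mm³ / 0.1504 mm² → 2619680.9 mm.
Time extruding = 2619680.9 / 57, so 45959.3 s.
Number of layers: 264 / 0.32 → 825 (rounded up).
Non-print overhead: 825 × 0.76 → 627 s.
Total = 45959.3 + 627 = 46586.3 s = 12.94 hours.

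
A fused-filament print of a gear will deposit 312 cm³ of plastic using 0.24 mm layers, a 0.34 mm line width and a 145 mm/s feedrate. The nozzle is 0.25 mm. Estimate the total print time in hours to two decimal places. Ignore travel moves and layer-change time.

Line area: 0.24 × 0.34 → 0.0816 mm².
Toolpath length = 312 cm³ / 0.0816 mm² = 312000 / 0.0816 = 3823529.4 mm.
Time extruding = 3823529.4 / 145, so 26369.2 s.
In the requested units: 26369.2 s = 7.32 hours.

7.32 hours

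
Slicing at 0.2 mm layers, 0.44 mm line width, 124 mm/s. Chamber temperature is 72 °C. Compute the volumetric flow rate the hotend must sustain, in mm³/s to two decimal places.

A = 0.2 × 0.44 = 0.088 mm².
Volumetric flow = 124 × 0.088 = 10.91 mm³/s.

10.91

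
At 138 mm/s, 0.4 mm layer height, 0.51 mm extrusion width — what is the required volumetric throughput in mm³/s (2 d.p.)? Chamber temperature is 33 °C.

A = 0.4 × 0.51, so 0.204 mm².
Q = v·A = 138 × 0.204 = 28.15 mm³/s.

28.15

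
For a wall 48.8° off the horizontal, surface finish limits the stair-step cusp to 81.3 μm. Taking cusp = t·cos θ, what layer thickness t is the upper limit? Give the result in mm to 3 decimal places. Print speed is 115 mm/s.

cos(48.8°) = 0.6587; t_max = 0.0813/0.6587 = 0.123 mm.

0.123 mm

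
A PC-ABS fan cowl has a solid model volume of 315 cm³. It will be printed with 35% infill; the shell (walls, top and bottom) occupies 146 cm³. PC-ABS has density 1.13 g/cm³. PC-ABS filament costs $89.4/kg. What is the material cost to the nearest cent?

$20.72

Infill region = 315 − 146 = 169 cm³.
Infill volume = 0.35 × 169 = 59.15 cm³.
Total extruded: 146 + 59.15 → 205.15 cm³.
Mass = 205.15 × 1.13 = 231.8195 g.
Cost = 231.8195 g / 1000 × $89.4/kg = $20.72.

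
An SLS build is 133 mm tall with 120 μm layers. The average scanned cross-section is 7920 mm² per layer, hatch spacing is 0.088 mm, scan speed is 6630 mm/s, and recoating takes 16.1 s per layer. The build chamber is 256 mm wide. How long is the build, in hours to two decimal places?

Number of layers: 133 / 0.12 → 1109 (rounded up).
Scan path per layer = 7920 / 0.088 = 90000 mm.
Laser time per layer: 90000 / 6630 → 13.5747 s.
Time per layer = 13.5747 + 16.1 = 29.6747 s.
Total: 1109 × 29.6747 s = 32909.2423 s → 9.14 hours.

9.14 hours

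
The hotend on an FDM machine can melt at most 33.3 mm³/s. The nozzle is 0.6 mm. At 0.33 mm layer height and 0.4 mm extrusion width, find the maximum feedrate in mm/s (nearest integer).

A: 0.33 × 0.4 → 0.132 mm².
v_max = Q/A = 33.3/0.132 = 252.27 mm/s → 252 mm/s.

252 mm/s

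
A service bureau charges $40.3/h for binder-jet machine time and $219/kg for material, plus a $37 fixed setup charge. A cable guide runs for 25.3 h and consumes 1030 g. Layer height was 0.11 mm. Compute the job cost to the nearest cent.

Machine-time cost = 40.3 × 25.3 = $1019.59.
Material cost = 219 × 1030/1000, so $225.57.
Total = 1019.59 + 225.57 + 37 = $1282.16.

$1282.16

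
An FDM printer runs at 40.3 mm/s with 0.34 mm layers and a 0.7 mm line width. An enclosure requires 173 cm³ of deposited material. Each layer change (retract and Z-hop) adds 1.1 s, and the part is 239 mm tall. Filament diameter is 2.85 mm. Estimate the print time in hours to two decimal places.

Line area = 0.34 × 0.7, so 0.238 mm².
Path length: 173000 mm³ / 0.238 mm² → 726890.8 mm.
Print-move time: 726890.8 / 40.3 → 18037 s.
Number of layers: 239 / 0.34 → 703 (rounded up).
Non-print overhead = 703 × 1.1 = 773.3 s.
Total = 18037 + 773.3 = 18810.3 s = 5.23 hours.

5.23 hours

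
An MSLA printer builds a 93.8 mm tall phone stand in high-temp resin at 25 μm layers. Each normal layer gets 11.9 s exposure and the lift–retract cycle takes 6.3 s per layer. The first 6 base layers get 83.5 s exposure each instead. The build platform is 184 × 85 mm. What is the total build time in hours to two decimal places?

Layers = ⌈93.8/0.025⌉ = 3752.
Base layers = 6 × (83.5 + 6.3), so 538.8 s.
Remaining layers = 3746 × (11.9 + 6.3) = 68177.2 s.
Sum: 538.8 + 68177.2 = 68716 s → 19.09 hours.

19.09 hours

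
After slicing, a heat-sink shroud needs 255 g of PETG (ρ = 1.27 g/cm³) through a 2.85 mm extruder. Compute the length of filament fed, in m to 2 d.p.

Volume = 255 g / 1.27 g·cm⁻³ = 200.7874 cm³ = 200787.4 mm³.
A = π r² = π × 1.425² = 6.3794 mm².
Length = 200787.4 / 6.3794 = 31474.34 mm = 31.47 m.

31.47 m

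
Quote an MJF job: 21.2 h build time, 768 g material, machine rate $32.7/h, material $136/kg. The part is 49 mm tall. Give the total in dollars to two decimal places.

Time charge = 32.7 × 21.2 = $693.24.
Feedstock cost: 136 × 768/1000 → $104.448.
Job cost: 693.24 + 104.448 = 797.688 ≈ $797.69.

$797.69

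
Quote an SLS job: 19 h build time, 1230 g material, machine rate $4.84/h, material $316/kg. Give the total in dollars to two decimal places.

Machine cost = 4.84 × 19 = $91.96.
Material charge: 316 × 1230/1000 → $388.68.
Total = 91.96 + 388.68 = $480.64.

$480.64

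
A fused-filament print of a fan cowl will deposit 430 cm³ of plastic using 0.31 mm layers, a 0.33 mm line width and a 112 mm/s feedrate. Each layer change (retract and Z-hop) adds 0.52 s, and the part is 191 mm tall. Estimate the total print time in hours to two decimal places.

10.51 hours

Line area = 0.31 × 0.33, so 0.1023 mm².
Total extruded path = 430000/0.1023 = 4203323.6 mm.
Time extruding = 4203323.6 / 112, so 37529.7 s.
Layer count = ceil(191 / 0.31) = 617.
Z-hop total = 617 × 0.52, so 320.84 s.
Altogether 37529.7 + 320.84 = 37850.54 s, i.e. 10.51 hours.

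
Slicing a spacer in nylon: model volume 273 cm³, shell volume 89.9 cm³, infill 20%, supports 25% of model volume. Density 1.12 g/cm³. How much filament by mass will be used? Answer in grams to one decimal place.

Interior volume: 273 − 89.9 → 183.1 cm³.
Infill volume = 0.20 × 183.1, so 36.62 cm³.
Support = 0.25 × 273, so 68.25 cm³.
Total extruded = 89.9 + 36.62 + 68.25, so 194.77 cm³.
Mass: 194.77 × 1.12 → 218.1424 g.

218.1 g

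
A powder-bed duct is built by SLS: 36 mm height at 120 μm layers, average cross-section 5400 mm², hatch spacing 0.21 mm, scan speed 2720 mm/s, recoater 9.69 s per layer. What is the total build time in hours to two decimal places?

1.60 hours

Layer count = ceil(36 / 0.12) = 300.
Per-layer scan distance = 5400 / 0.21, so 25714.3 mm.
Laser time per layer = 25714.3 / 2720 = 9.4538 s.
Per-layer time = 9.4538 + 9.69 = 19.1438 s.
300 layers × 19.1438 s/layer = 5743.14 s, i.e. 1.60 hours.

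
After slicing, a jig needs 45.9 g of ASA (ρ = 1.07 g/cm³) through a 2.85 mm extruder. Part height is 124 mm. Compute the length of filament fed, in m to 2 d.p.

Extruded volume: 45.9/1.07 = 42.8972 cm³ (42897.2 mm³).
A = π r² = π × 1.425² = 6.3794 mm².
L = V/A = 42897.2/6.3794 = 6724.33 mm → 6.72 m.

6.72 m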